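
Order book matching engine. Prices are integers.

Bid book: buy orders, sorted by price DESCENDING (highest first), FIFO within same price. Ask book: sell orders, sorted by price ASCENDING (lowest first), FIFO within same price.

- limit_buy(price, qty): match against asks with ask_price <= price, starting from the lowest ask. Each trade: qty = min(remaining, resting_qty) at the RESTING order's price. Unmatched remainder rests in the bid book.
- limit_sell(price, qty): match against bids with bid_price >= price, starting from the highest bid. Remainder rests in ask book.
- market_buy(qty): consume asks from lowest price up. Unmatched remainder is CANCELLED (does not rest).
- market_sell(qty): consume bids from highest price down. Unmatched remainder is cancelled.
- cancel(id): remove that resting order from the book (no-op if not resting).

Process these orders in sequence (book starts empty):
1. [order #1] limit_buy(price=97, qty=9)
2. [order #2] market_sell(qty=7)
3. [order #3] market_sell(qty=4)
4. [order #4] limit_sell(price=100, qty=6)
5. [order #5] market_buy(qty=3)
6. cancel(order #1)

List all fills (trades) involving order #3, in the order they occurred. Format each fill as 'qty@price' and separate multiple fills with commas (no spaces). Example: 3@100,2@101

Answer: 2@97

Derivation:
After op 1 [order #1] limit_buy(price=97, qty=9): fills=none; bids=[#1:9@97] asks=[-]
After op 2 [order #2] market_sell(qty=7): fills=#1x#2:7@97; bids=[#1:2@97] asks=[-]
After op 3 [order #3] market_sell(qty=4): fills=#1x#3:2@97; bids=[-] asks=[-]
After op 4 [order #4] limit_sell(price=100, qty=6): fills=none; bids=[-] asks=[#4:6@100]
After op 5 [order #5] market_buy(qty=3): fills=#5x#4:3@100; bids=[-] asks=[#4:3@100]
After op 6 cancel(order #1): fills=none; bids=[-] asks=[#4:3@100]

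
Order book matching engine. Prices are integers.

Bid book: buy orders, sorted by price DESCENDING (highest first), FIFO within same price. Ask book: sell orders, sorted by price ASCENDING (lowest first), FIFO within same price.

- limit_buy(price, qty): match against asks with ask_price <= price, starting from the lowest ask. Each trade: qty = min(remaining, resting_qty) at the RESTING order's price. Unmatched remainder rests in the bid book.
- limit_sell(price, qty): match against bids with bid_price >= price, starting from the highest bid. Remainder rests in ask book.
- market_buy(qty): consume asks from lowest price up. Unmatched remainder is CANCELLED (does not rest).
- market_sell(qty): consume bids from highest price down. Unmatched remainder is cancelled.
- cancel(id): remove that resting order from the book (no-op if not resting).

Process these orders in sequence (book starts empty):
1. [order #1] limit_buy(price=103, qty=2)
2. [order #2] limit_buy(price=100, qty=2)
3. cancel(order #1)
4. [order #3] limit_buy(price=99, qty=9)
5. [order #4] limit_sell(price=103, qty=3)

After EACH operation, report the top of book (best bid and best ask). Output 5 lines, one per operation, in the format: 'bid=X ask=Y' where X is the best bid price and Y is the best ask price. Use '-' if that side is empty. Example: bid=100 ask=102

Answer: bid=103 ask=-
bid=103 ask=-
bid=100 ask=-
bid=100 ask=-
bid=100 ask=103

Derivation:
After op 1 [order #1] limit_buy(price=103, qty=2): fills=none; bids=[#1:2@103] asks=[-]
After op 2 [order #2] limit_buy(price=100, qty=2): fills=none; bids=[#1:2@103 #2:2@100] asks=[-]
After op 3 cancel(order #1): fills=none; bids=[#2:2@100] asks=[-]
After op 4 [order #3] limit_buy(price=99, qty=9): fills=none; bids=[#2:2@100 #3:9@99] asks=[-]
After op 5 [order #4] limit_sell(price=103, qty=3): fills=none; bids=[#2:2@100 #3:9@99] asks=[#4:3@103]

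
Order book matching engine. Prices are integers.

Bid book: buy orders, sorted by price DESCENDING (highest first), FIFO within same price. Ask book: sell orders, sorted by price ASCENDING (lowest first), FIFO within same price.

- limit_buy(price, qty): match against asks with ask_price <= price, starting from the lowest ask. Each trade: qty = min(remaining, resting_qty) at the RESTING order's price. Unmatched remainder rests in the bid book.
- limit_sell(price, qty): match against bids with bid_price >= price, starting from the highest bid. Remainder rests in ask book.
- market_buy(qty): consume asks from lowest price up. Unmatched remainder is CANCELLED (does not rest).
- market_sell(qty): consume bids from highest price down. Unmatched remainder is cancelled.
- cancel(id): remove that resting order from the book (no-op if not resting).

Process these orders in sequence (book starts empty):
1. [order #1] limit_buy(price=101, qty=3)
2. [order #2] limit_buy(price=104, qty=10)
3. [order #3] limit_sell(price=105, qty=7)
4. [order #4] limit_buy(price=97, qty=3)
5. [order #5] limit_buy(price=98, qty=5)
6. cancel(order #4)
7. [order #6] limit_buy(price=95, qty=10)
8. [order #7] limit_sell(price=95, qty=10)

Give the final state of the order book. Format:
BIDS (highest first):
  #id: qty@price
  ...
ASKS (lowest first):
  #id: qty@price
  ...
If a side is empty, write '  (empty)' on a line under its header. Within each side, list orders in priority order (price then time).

Answer: BIDS (highest first):
  #1: 3@101
  #5: 5@98
  #6: 10@95
ASKS (lowest first):
  #3: 7@105

Derivation:
After op 1 [order #1] limit_buy(price=101, qty=3): fills=none; bids=[#1:3@101] asks=[-]
After op 2 [order #2] limit_buy(price=104, qty=10): fills=none; bids=[#2:10@104 #1:3@101] asks=[-]
After op 3 [order #3] limit_sell(price=105, qty=7): fills=none; bids=[#2:10@104 #1:3@101] asks=[#3:7@105]
After op 4 [order #4] limit_buy(price=97, qty=3): fills=none; bids=[#2:10@104 #1:3@101 #4:3@97] asks=[#3:7@105]
After op 5 [order #5] limit_buy(price=98, qty=5): fills=none; bids=[#2:10@104 #1:3@101 #5:5@98 #4:3@97] asks=[#3:7@105]
After op 6 cancel(order #4): fills=none; bids=[#2:10@104 #1:3@101 #5:5@98] asks=[#3:7@105]
After op 7 [order #6] limit_buy(price=95, qty=10): fills=none; bids=[#2:10@104 #1:3@101 #5:5@98 #6:10@95] asks=[#3:7@105]
After op 8 [order #7] limit_sell(price=95, qty=10): fills=#2x#7:10@104; bids=[#1:3@101 #5:5@98 #6:10@95] asks=[#3:7@105]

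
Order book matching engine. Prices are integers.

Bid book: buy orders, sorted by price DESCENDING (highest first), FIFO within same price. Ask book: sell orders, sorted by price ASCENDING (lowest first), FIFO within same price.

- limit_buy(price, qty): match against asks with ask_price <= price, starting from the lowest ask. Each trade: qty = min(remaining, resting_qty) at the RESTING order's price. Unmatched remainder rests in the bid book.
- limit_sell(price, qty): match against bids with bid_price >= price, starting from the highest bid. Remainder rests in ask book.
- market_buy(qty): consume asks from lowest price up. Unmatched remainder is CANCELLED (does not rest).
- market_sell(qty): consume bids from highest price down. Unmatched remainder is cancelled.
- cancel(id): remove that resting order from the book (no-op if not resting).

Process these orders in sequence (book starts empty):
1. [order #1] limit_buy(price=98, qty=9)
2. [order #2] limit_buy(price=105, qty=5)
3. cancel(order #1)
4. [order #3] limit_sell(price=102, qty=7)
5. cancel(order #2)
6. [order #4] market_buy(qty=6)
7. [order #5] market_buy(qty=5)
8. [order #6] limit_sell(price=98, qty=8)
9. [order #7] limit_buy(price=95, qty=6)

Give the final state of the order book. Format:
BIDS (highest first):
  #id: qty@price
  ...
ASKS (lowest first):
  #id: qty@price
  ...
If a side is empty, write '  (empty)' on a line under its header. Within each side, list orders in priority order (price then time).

After op 1 [order #1] limit_buy(price=98, qty=9): fills=none; bids=[#1:9@98] asks=[-]
After op 2 [order #2] limit_buy(price=105, qty=5): fills=none; bids=[#2:5@105 #1:9@98] asks=[-]
After op 3 cancel(order #1): fills=none; bids=[#2:5@105] asks=[-]
After op 4 [order #3] limit_sell(price=102, qty=7): fills=#2x#3:5@105; bids=[-] asks=[#3:2@102]
After op 5 cancel(order #2): fills=none; bids=[-] asks=[#3:2@102]
After op 6 [order #4] market_buy(qty=6): fills=#4x#3:2@102; bids=[-] asks=[-]
After op 7 [order #5] market_buy(qty=5): fills=none; bids=[-] asks=[-]
After op 8 [order #6] limit_sell(price=98, qty=8): fills=none; bids=[-] asks=[#6:8@98]
After op 9 [order #7] limit_buy(price=95, qty=6): fills=none; bids=[#7:6@95] asks=[#6:8@98]

Answer: BIDS (highest first):
  #7: 6@95
ASKS (lowest first):
  #6: 8@98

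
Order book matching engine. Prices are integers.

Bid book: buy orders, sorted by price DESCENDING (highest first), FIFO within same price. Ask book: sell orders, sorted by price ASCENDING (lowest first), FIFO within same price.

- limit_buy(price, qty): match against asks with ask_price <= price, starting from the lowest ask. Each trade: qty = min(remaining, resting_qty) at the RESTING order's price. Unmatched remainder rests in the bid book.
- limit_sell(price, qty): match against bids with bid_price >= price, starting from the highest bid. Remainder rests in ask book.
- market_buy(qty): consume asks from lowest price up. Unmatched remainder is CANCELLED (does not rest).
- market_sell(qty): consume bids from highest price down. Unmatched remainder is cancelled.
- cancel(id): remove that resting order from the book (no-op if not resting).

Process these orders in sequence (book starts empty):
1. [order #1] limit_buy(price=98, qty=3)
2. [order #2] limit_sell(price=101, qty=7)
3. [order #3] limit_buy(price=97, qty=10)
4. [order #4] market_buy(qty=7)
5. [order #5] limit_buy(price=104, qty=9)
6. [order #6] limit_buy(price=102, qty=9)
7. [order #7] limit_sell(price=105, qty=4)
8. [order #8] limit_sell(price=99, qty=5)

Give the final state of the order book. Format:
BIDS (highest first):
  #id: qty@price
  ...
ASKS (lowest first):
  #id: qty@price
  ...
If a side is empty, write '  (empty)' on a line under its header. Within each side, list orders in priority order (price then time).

Answer: BIDS (highest first):
  #5: 4@104
  #6: 9@102
  #1: 3@98
  #3: 10@97
ASKS (lowest first):
  #7: 4@105

Derivation:
After op 1 [order #1] limit_buy(price=98, qty=3): fills=none; bids=[#1:3@98] asks=[-]
After op 2 [order #2] limit_sell(price=101, qty=7): fills=none; bids=[#1:3@98] asks=[#2:7@101]
After op 3 [order #3] limit_buy(price=97, qty=10): fills=none; bids=[#1:3@98 #3:10@97] asks=[#2:7@101]
After op 4 [order #4] market_buy(qty=7): fills=#4x#2:7@101; bids=[#1:3@98 #3:10@97] asks=[-]
After op 5 [order #5] limit_buy(price=104, qty=9): fills=none; bids=[#5:9@104 #1:3@98 #3:10@97] asks=[-]
After op 6 [order #6] limit_buy(price=102, qty=9): fills=none; bids=[#5:9@104 #6:9@102 #1:3@98 #3:10@97] asks=[-]
After op 7 [order #7] limit_sell(price=105, qty=4): fills=none; bids=[#5:9@104 #6:9@102 #1:3@98 #3:10@97] asks=[#7:4@105]
After op 8 [order #8] limit_sell(price=99, qty=5): fills=#5x#8:5@104; bids=[#5:4@104 #6:9@102 #1:3@98 #3:10@97] asks=[#7:4@105]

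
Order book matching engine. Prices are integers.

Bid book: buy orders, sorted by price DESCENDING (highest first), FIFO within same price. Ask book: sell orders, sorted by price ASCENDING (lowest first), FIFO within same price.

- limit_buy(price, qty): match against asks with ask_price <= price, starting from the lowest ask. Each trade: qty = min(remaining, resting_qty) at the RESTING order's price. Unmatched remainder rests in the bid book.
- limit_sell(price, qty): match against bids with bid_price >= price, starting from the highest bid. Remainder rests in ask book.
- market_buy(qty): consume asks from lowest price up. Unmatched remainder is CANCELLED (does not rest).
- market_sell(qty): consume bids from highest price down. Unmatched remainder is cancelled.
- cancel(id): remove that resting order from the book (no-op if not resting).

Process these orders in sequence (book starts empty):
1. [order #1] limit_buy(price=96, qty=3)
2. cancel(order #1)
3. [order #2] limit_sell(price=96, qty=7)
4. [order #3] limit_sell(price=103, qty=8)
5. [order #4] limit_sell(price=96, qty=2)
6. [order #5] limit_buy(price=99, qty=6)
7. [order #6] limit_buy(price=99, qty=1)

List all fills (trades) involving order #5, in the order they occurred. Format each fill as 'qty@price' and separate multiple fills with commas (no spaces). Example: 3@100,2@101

After op 1 [order #1] limit_buy(price=96, qty=3): fills=none; bids=[#1:3@96] asks=[-]
After op 2 cancel(order #1): fills=none; bids=[-] asks=[-]
After op 3 [order #2] limit_sell(price=96, qty=7): fills=none; bids=[-] asks=[#2:7@96]
After op 4 [order #3] limit_sell(price=103, qty=8): fills=none; bids=[-] asks=[#2:7@96 #3:8@103]
After op 5 [order #4] limit_sell(price=96, qty=2): fills=none; bids=[-] asks=[#2:7@96 #4:2@96 #3:8@103]
After op 6 [order #5] limit_buy(price=99, qty=6): fills=#5x#2:6@96; bids=[-] asks=[#2:1@96 #4:2@96 #3:8@103]
After op 7 [order #6] limit_buy(price=99, qty=1): fills=#6x#2:1@96; bids=[-] asks=[#4:2@96 #3:8@103]

Answer: 6@96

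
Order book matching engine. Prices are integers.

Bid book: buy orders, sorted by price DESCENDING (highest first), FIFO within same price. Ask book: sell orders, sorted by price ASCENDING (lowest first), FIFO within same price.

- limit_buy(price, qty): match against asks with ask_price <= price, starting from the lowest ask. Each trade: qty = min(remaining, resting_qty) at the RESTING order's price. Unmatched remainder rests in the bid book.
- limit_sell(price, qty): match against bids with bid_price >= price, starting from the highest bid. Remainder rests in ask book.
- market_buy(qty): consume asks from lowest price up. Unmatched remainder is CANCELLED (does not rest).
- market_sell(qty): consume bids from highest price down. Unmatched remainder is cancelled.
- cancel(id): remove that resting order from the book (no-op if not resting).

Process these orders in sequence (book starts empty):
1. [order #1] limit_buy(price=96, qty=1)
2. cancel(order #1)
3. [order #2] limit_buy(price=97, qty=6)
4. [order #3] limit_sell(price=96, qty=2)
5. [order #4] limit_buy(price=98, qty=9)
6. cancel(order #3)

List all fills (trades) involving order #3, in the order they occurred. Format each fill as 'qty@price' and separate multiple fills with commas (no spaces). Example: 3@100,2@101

Answer: 2@97

Derivation:
After op 1 [order #1] limit_buy(price=96, qty=1): fills=none; bids=[#1:1@96] asks=[-]
After op 2 cancel(order #1): fills=none; bids=[-] asks=[-]
After op 3 [order #2] limit_buy(price=97, qty=6): fills=none; bids=[#2:6@97] asks=[-]
After op 4 [order #3] limit_sell(price=96, qty=2): fills=#2x#3:2@97; bids=[#2:4@97] asks=[-]
After op 5 [order #4] limit_buy(price=98, qty=9): fills=none; bids=[#4:9@98 #2:4@97] asks=[-]
After op 6 cancel(order #3): fills=none; bids=[#4:9@98 #2:4@97] asks=[-]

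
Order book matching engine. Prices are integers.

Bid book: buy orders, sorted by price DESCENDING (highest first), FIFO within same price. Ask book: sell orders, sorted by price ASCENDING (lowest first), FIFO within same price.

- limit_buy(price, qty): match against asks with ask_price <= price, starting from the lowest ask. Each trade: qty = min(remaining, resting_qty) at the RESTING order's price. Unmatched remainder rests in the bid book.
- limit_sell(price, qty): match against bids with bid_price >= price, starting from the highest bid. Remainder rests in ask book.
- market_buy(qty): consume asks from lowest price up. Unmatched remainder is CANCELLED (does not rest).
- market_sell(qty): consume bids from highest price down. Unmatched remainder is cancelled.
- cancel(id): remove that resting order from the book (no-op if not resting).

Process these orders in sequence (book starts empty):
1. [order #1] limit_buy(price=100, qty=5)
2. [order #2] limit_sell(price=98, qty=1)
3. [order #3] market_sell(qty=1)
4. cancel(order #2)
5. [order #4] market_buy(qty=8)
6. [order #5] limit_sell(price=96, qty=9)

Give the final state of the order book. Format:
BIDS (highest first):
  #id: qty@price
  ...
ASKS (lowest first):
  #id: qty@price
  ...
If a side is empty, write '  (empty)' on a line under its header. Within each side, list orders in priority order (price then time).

Answer: BIDS (highest first):
  (empty)
ASKS (lowest first):
  #5: 6@96

Derivation:
After op 1 [order #1] limit_buy(price=100, qty=5): fills=none; bids=[#1:5@100] asks=[-]
After op 2 [order #2] limit_sell(price=98, qty=1): fills=#1x#2:1@100; bids=[#1:4@100] asks=[-]
After op 3 [order #3] market_sell(qty=1): fills=#1x#3:1@100; bids=[#1:3@100] asks=[-]
After op 4 cancel(order #2): fills=none; bids=[#1:3@100] asks=[-]
After op 5 [order #4] market_buy(qty=8): fills=none; bids=[#1:3@100] asks=[-]
After op 6 [order #5] limit_sell(price=96, qty=9): fills=#1x#5:3@100; bids=[-] asks=[#5:6@96]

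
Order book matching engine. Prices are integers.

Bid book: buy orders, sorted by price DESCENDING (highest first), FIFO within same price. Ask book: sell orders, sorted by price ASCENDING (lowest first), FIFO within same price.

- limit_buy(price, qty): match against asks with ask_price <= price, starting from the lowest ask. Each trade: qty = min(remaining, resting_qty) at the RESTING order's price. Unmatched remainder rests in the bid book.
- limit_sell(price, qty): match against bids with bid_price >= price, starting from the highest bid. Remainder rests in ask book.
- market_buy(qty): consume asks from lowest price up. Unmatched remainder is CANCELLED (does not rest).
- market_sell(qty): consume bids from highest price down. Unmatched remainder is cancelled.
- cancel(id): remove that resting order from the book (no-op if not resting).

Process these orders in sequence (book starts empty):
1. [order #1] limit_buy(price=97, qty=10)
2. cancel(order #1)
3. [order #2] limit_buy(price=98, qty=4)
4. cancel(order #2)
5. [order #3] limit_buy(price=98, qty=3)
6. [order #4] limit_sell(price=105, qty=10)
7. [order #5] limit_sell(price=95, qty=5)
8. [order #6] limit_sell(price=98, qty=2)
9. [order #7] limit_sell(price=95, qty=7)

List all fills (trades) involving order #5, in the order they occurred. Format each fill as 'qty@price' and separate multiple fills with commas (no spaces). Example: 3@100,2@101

Answer: 3@98

Derivation:
After op 1 [order #1] limit_buy(price=97, qty=10): fills=none; bids=[#1:10@97] asks=[-]
After op 2 cancel(order #1): fills=none; bids=[-] asks=[-]
After op 3 [order #2] limit_buy(price=98, qty=4): fills=none; bids=[#2:4@98] asks=[-]
After op 4 cancel(order #2): fills=none; bids=[-] asks=[-]
After op 5 [order #3] limit_buy(price=98, qty=3): fills=none; bids=[#3:3@98] asks=[-]
After op 6 [order #4] limit_sell(price=105, qty=10): fills=none; bids=[#3:3@98] asks=[#4:10@105]
After op 7 [order #5] limit_sell(price=95, qty=5): fills=#3x#5:3@98; bids=[-] asks=[#5:2@95 #4:10@105]
After op 8 [order #6] limit_sell(price=98, qty=2): fills=none; bids=[-] asks=[#5:2@95 #6:2@98 #4:10@105]
After op 9 [order #7] limit_sell(price=95, qty=7): fills=none; bids=[-] asks=[#5:2@95 #7:7@95 #6:2@98 #4:10@105]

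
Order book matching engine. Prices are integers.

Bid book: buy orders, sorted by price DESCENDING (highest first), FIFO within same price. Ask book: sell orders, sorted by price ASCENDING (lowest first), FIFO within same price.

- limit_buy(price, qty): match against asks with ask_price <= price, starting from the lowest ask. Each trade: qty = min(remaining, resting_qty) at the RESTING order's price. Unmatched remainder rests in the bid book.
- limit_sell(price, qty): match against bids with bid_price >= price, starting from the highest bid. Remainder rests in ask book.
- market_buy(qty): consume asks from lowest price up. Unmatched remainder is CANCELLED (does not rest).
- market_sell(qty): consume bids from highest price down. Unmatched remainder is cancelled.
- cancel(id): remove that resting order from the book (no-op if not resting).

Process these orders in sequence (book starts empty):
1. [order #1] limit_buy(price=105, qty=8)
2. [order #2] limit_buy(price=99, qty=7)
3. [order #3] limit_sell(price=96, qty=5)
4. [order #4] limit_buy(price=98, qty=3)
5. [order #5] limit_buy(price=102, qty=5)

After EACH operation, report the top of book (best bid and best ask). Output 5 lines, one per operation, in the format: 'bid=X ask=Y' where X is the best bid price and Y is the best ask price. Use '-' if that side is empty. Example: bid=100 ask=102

After op 1 [order #1] limit_buy(price=105, qty=8): fills=none; bids=[#1:8@105] asks=[-]
After op 2 [order #2] limit_buy(price=99, qty=7): fills=none; bids=[#1:8@105 #2:7@99] asks=[-]
After op 3 [order #3] limit_sell(price=96, qty=5): fills=#1x#3:5@105; bids=[#1:3@105 #2:7@99] asks=[-]
After op 4 [order #4] limit_buy(price=98, qty=3): fills=none; bids=[#1:3@105 #2:7@99 #4:3@98] asks=[-]
After op 5 [order #5] limit_buy(price=102, qty=5): fills=none; bids=[#1:3@105 #5:5@102 #2:7@99 #4:3@98] asks=[-]

Answer: bid=105 ask=-
bid=105 ask=-
bid=105 ask=-
bid=105 ask=-
bid=105 ask=-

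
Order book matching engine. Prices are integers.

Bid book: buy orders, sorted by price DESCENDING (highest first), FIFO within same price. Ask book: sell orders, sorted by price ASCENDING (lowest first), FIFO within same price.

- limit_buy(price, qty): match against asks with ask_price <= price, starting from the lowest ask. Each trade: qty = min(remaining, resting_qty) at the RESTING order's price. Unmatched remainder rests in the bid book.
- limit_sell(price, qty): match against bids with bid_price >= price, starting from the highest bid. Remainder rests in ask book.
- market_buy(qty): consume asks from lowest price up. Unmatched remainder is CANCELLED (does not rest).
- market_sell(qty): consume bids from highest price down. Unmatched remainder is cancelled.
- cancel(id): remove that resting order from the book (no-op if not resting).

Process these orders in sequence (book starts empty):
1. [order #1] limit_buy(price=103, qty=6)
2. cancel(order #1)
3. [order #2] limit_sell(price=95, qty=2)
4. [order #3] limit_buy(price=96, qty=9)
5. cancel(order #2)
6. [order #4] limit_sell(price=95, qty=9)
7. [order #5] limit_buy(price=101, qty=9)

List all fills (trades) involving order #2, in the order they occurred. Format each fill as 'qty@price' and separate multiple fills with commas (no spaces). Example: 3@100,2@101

After op 1 [order #1] limit_buy(price=103, qty=6): fills=none; bids=[#1:6@103] asks=[-]
After op 2 cancel(order #1): fills=none; bids=[-] asks=[-]
After op 3 [order #2] limit_sell(price=95, qty=2): fills=none; bids=[-] asks=[#2:2@95]
After op 4 [order #3] limit_buy(price=96, qty=9): fills=#3x#2:2@95; bids=[#3:7@96] asks=[-]
After op 5 cancel(order #2): fills=none; bids=[#3:7@96] asks=[-]
After op 6 [order #4] limit_sell(price=95, qty=9): fills=#3x#4:7@96; bids=[-] asks=[#4:2@95]
After op 7 [order #5] limit_buy(price=101, qty=9): fills=#5x#4:2@95; bids=[#5:7@101] asks=[-]

Answer: 2@95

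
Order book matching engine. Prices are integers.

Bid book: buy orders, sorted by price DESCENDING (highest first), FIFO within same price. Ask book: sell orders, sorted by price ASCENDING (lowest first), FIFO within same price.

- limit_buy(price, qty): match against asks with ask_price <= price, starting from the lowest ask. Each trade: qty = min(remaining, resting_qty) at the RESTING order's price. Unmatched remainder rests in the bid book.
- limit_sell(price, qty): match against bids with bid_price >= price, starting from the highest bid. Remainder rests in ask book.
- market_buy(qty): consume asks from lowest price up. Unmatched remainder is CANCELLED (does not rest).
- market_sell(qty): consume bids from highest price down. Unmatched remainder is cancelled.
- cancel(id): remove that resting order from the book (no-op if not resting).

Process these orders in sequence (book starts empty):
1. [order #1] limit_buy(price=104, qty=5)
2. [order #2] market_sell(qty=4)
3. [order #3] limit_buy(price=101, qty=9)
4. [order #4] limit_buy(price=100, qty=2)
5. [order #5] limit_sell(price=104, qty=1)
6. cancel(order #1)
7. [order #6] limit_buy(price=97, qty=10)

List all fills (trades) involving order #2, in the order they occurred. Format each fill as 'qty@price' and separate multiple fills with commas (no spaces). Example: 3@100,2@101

Answer: 4@104

Derivation:
After op 1 [order #1] limit_buy(price=104, qty=5): fills=none; bids=[#1:5@104] asks=[-]
After op 2 [order #2] market_sell(qty=4): fills=#1x#2:4@104; bids=[#1:1@104] asks=[-]
After op 3 [order #3] limit_buy(price=101, qty=9): fills=none; bids=[#1:1@104 #3:9@101] asks=[-]
After op 4 [order #4] limit_buy(price=100, qty=2): fills=none; bids=[#1:1@104 #3:9@101 #4:2@100] asks=[-]
After op 5 [order #5] limit_sell(price=104, qty=1): fills=#1x#5:1@104; bids=[#3:9@101 #4:2@100] asks=[-]
After op 6 cancel(order #1): fills=none; bids=[#3:9@101 #4:2@100] asks=[-]
After op 7 [order #6] limit_buy(price=97, qty=10): fills=none; bids=[#3:9@101 #4:2@100 #6:10@97] asks=[-]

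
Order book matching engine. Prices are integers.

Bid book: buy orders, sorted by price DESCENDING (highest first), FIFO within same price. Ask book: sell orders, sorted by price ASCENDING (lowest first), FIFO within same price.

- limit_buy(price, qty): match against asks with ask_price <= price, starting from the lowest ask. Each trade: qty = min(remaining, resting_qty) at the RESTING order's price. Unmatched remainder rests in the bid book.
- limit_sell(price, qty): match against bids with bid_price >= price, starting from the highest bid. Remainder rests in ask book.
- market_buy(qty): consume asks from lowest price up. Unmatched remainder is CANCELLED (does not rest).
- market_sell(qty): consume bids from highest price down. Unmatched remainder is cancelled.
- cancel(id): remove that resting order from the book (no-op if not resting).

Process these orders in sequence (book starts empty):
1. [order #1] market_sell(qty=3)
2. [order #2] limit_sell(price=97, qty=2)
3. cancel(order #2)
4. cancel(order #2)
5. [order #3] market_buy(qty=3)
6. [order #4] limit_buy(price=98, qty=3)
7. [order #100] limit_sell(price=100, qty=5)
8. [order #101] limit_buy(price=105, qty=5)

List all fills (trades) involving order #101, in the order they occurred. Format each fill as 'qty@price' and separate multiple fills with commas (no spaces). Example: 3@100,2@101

After op 1 [order #1] market_sell(qty=3): fills=none; bids=[-] asks=[-]
After op 2 [order #2] limit_sell(price=97, qty=2): fills=none; bids=[-] asks=[#2:2@97]
After op 3 cancel(order #2): fills=none; bids=[-] asks=[-]
After op 4 cancel(order #2): fills=none; bids=[-] asks=[-]
After op 5 [order #3] market_buy(qty=3): fills=none; bids=[-] asks=[-]
After op 6 [order #4] limit_buy(price=98, qty=3): fills=none; bids=[#4:3@98] asks=[-]
After op 7 [order #100] limit_sell(price=100, qty=5): fills=none; bids=[#4:3@98] asks=[#100:5@100]
After op 8 [order #101] limit_buy(price=105, qty=5): fills=#101x#100:5@100; bids=[#4:3@98] asks=[-]

Answer: 5@100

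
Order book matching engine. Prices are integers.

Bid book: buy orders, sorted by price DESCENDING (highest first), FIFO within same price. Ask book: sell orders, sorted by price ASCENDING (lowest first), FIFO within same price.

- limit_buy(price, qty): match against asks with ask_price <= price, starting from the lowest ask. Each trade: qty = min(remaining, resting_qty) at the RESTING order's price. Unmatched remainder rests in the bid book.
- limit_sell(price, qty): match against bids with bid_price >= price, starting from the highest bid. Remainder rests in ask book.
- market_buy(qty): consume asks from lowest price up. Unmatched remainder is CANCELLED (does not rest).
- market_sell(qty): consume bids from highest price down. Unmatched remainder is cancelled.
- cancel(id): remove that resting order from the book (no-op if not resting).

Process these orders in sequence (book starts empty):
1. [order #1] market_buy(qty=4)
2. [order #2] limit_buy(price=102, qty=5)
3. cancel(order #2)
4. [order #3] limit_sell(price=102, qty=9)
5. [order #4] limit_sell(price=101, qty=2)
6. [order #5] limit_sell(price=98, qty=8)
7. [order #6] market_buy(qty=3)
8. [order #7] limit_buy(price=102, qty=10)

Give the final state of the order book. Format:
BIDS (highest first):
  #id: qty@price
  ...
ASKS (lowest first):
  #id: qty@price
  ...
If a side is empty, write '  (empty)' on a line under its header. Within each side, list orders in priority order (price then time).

Answer: BIDS (highest first):
  (empty)
ASKS (lowest first):
  #3: 6@102

Derivation:
After op 1 [order #1] market_buy(qty=4): fills=none; bids=[-] asks=[-]
After op 2 [order #2] limit_buy(price=102, qty=5): fills=none; bids=[#2:5@102] asks=[-]
After op 3 cancel(order #2): fills=none; bids=[-] asks=[-]
After op 4 [order #3] limit_sell(price=102, qty=9): fills=none; bids=[-] asks=[#3:9@102]
After op 5 [order #4] limit_sell(price=101, qty=2): fills=none; bids=[-] asks=[#4:2@101 #3:9@102]
After op 6 [order #5] limit_sell(price=98, qty=8): fills=none; bids=[-] asks=[#5:8@98 #4:2@101 #3:9@102]
After op 7 [order #6] market_buy(qty=3): fills=#6x#5:3@98; bids=[-] asks=[#5:5@98 #4:2@101 #3:9@102]
After op 8 [order #7] limit_buy(price=102, qty=10): fills=#7x#5:5@98 #7x#4:2@101 #7x#3:3@102; bids=[-] asks=[#3:6@102]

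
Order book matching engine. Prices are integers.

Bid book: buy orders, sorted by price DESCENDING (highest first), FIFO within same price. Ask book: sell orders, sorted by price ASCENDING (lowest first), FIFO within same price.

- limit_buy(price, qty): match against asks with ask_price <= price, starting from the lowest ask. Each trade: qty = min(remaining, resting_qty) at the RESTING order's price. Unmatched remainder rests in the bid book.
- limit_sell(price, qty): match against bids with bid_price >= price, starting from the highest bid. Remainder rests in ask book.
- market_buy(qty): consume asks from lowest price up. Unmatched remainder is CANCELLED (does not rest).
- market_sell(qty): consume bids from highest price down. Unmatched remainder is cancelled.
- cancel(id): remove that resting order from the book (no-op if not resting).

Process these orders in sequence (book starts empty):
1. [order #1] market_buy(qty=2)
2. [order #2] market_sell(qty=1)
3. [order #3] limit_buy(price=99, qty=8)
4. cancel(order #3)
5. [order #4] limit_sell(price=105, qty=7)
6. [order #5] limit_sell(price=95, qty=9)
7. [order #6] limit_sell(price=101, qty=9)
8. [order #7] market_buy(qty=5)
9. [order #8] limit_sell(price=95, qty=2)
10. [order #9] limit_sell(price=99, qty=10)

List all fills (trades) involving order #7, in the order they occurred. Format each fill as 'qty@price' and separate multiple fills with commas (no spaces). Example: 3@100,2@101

After op 1 [order #1] market_buy(qty=2): fills=none; bids=[-] asks=[-]
After op 2 [order #2] market_sell(qty=1): fills=none; bids=[-] asks=[-]
After op 3 [order #3] limit_buy(price=99, qty=8): fills=none; bids=[#3:8@99] asks=[-]
After op 4 cancel(order #3): fills=none; bids=[-] asks=[-]
After op 5 [order #4] limit_sell(price=105, qty=7): fills=none; bids=[-] asks=[#4:7@105]
After op 6 [order #5] limit_sell(price=95, qty=9): fills=none; bids=[-] asks=[#5:9@95 #4:7@105]
After op 7 [order #6] limit_sell(price=101, qty=9): fills=none; bids=[-] asks=[#5:9@95 #6:9@101 #4:7@105]
After op 8 [order #7] market_buy(qty=5): fills=#7x#5:5@95; bids=[-] asks=[#5:4@95 #6:9@101 #4:7@105]
After op 9 [order #8] limit_sell(price=95, qty=2): fills=none; bids=[-] asks=[#5:4@95 #8:2@95 #6:9@101 #4:7@105]
After op 10 [order #9] limit_sell(price=99, qty=10): fills=none; bids=[-] asks=[#5:4@95 #8:2@95 #9:10@99 #6:9@101 #4:7@105]

Answer: 5@95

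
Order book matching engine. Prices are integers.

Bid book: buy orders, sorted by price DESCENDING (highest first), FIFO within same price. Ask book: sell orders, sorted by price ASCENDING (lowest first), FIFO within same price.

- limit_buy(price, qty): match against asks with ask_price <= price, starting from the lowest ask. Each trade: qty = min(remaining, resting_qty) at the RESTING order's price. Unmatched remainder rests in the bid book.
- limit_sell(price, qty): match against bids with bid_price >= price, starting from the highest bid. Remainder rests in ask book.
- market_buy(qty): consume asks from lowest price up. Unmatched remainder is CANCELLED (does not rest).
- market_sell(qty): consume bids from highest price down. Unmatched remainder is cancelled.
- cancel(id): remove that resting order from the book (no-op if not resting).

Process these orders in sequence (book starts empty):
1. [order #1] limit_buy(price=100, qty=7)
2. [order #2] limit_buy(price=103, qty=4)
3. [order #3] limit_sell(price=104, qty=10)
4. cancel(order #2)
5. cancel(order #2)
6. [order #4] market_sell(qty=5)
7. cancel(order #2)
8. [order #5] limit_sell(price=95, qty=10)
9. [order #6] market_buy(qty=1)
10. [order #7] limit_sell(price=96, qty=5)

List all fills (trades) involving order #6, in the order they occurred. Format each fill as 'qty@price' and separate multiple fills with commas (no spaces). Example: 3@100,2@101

After op 1 [order #1] limit_buy(price=100, qty=7): fills=none; bids=[#1:7@100] asks=[-]
After op 2 [order #2] limit_buy(price=103, qty=4): fills=none; bids=[#2:4@103 #1:7@100] asks=[-]
After op 3 [order #3] limit_sell(price=104, qty=10): fills=none; bids=[#2:4@103 #1:7@100] asks=[#3:10@104]
After op 4 cancel(order #2): fills=none; bids=[#1:7@100] asks=[#3:10@104]
After op 5 cancel(order #2): fills=none; bids=[#1:7@100] asks=[#3:10@104]
After op 6 [order #4] market_sell(qty=5): fills=#1x#4:5@100; bids=[#1:2@100] asks=[#3:10@104]
After op 7 cancel(order #2): fills=none; bids=[#1:2@100] asks=[#3:10@104]
After op 8 [order #5] limit_sell(price=95, qty=10): fills=#1x#5:2@100; bids=[-] asks=[#5:8@95 #3:10@104]
After op 9 [order #6] market_buy(qty=1): fills=#6x#5:1@95; bids=[-] asks=[#5:7@95 #3:10@104]
After op 10 [order #7] limit_sell(price=96, qty=5): fills=none; bids=[-] asks=[#5:7@95 #7:5@96 #3:10@104]

Answer: 1@95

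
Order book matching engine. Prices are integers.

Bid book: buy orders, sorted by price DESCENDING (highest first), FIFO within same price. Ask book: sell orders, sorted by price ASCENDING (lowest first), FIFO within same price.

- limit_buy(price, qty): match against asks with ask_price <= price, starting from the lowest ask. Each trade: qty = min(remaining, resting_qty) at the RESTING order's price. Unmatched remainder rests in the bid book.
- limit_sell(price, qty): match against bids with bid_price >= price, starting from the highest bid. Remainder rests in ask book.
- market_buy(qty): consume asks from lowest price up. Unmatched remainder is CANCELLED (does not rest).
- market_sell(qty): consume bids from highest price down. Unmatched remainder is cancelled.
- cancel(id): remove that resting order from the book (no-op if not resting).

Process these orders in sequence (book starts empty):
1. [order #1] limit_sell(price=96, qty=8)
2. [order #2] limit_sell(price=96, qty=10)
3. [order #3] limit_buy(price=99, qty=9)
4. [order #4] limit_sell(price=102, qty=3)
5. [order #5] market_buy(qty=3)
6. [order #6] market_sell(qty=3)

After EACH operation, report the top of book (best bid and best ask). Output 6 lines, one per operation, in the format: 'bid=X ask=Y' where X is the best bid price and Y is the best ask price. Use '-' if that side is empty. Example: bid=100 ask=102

Answer: bid=- ask=96
bid=- ask=96
bid=- ask=96
bid=- ask=96
bid=- ask=96
bid=- ask=96

Derivation:
After op 1 [order #1] limit_sell(price=96, qty=8): fills=none; bids=[-] asks=[#1:8@96]
After op 2 [order #2] limit_sell(price=96, qty=10): fills=none; bids=[-] asks=[#1:8@96 #2:10@96]
After op 3 [order #3] limit_buy(price=99, qty=9): fills=#3x#1:8@96 #3x#2:1@96; bids=[-] asks=[#2:9@96]
After op 4 [order #4] limit_sell(price=102, qty=3): fills=none; bids=[-] asks=[#2:9@96 #4:3@102]
After op 5 [order #5] market_buy(qty=3): fills=#5x#2:3@96; bids=[-] asks=[#2:6@96 #4:3@102]
After op 6 [order #6] market_sell(qty=3): fills=none; bids=[-] asks=[#2:6@96 #4:3@102]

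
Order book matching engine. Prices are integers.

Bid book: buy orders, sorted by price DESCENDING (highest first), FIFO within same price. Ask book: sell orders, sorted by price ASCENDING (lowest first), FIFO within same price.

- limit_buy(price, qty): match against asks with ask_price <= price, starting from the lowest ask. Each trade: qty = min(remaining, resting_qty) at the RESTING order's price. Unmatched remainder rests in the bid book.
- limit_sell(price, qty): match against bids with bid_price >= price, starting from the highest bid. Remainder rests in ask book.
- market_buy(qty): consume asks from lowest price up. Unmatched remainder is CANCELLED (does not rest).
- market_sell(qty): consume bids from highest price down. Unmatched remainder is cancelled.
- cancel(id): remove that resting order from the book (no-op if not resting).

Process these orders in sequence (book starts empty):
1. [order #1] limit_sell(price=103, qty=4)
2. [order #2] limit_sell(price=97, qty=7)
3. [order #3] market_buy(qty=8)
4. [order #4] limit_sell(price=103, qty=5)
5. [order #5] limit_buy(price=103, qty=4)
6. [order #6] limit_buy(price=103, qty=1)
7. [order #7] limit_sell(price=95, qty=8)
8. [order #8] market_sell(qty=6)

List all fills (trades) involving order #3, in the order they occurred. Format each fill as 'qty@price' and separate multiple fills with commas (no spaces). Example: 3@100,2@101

Answer: 7@97,1@103

Derivation:
After op 1 [order #1] limit_sell(price=103, qty=4): fills=none; bids=[-] asks=[#1:4@103]
After op 2 [order #2] limit_sell(price=97, qty=7): fills=none; bids=[-] asks=[#2:7@97 #1:4@103]
After op 3 [order #3] market_buy(qty=8): fills=#3x#2:7@97 #3x#1:1@103; bids=[-] asks=[#1:3@103]
After op 4 [order #4] limit_sell(price=103, qty=5): fills=none; bids=[-] asks=[#1:3@103 #4:5@103]
After op 5 [order #5] limit_buy(price=103, qty=4): fills=#5x#1:3@103 #5x#4:1@103; bids=[-] asks=[#4:4@103]
After op 6 [order #6] limit_buy(price=103, qty=1): fills=#6x#4:1@103; bids=[-] asks=[#4:3@103]
After op 7 [order #7] limit_sell(price=95, qty=8): fills=none; bids=[-] asks=[#7:8@95 #4:3@103]
After op 8 [order #8] market_sell(qty=6): fills=none; bids=[-] asks=[#7:8@95 #4:3@103]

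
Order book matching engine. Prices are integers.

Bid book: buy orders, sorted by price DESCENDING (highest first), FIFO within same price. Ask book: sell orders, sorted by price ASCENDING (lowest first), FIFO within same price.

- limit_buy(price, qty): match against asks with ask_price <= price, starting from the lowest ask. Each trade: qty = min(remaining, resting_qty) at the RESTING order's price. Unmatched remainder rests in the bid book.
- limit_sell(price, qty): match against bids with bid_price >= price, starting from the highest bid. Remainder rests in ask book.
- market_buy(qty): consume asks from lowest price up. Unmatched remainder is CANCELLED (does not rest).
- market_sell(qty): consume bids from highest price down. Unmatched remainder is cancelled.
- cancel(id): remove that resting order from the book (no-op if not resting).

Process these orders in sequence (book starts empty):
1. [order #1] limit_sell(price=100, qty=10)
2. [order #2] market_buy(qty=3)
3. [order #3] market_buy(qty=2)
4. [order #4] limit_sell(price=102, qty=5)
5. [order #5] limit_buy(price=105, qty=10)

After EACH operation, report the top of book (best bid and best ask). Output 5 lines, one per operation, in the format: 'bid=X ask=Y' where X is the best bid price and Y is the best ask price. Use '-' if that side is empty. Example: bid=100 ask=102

Answer: bid=- ask=100
bid=- ask=100
bid=- ask=100
bid=- ask=100
bid=- ask=-

Derivation:
After op 1 [order #1] limit_sell(price=100, qty=10): fills=none; bids=[-] asks=[#1:10@100]
After op 2 [order #2] market_buy(qty=3): fills=#2x#1:3@100; bids=[-] asks=[#1:7@100]
After op 3 [order #3] market_buy(qty=2): fills=#3x#1:2@100; bids=[-] asks=[#1:5@100]
After op 4 [order #4] limit_sell(price=102, qty=5): fills=none; bids=[-] asks=[#1:5@100 #4:5@102]
After op 5 [order #5] limit_buy(price=105, qty=10): fills=#5x#1:5@100 #5x#4:5@102; bids=[-] asks=[-]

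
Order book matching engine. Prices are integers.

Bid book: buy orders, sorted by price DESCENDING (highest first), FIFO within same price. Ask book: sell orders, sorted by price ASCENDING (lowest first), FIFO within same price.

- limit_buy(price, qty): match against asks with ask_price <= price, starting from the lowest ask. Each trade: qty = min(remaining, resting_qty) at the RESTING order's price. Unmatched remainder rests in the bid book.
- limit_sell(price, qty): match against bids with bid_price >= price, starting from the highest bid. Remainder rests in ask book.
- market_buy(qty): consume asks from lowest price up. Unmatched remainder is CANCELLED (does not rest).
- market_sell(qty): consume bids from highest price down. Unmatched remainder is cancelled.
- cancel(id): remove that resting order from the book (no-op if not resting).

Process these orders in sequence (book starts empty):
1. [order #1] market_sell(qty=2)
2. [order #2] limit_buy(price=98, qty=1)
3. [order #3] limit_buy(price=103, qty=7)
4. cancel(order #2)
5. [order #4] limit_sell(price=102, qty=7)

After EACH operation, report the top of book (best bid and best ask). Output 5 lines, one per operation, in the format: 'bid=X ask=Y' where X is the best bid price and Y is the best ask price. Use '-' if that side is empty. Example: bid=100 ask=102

After op 1 [order #1] market_sell(qty=2): fills=none; bids=[-] asks=[-]
After op 2 [order #2] limit_buy(price=98, qty=1): fills=none; bids=[#2:1@98] asks=[-]
After op 3 [order #3] limit_buy(price=103, qty=7): fills=none; bids=[#3:7@103 #2:1@98] asks=[-]
After op 4 cancel(order #2): fills=none; bids=[#3:7@103] asks=[-]
After op 5 [order #4] limit_sell(price=102, qty=7): fills=#3x#4:7@103; bids=[-] asks=[-]

Answer: bid=- ask=-
bid=98 ask=-
bid=103 ask=-
bid=103 ask=-
bid=- ask=-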